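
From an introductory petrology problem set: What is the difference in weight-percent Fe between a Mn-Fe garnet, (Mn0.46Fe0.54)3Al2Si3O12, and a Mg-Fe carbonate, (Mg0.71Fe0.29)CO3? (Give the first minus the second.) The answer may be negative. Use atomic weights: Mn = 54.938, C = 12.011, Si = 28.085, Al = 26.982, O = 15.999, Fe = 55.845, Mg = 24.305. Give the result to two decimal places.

Fe in (Mn0.46Fe0.54)3Al2Si3O12: molar mass 496.490 g/mol; 1.62×55.845 = 90.469 g → 18.22 wt%.
Fe in (Mg0.71Fe0.29)CO3: molar mass 93.460 g/mol; 0.29×55.845 = 16.195 g → 17.33 wt%.
Difference = 18.22 − 17.33 = 0.89 percentage points.

0.89 percentage points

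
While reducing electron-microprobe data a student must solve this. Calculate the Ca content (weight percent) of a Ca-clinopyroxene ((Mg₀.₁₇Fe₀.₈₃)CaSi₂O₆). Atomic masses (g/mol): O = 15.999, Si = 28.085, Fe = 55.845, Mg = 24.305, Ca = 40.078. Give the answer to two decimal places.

M((Mg₀.₁₇Fe₀.₈₃)CaSi₂O₆) = 242.725 g/mol.
Ca contributes 1 × 40.078 = 40.078 g per mole.
40.078/242.725 = 0.1651 → 16.51%.

16.51 weight percent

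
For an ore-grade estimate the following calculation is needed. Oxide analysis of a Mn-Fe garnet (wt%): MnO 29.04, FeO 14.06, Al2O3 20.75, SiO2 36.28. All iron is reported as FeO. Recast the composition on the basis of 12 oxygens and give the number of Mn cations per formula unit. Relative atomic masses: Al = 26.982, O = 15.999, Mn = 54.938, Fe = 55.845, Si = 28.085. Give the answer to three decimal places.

2.027 Mn apfu

MnO (M=70.937): mol = 0.40938; Mn = 0.40938, O = 0.40938.
FeO (M=71.844): mol = 0.19570; Fe = 0.19570, O = 0.19570.
Al2O3 (M=101.961): mol = 0.20351; Al = 0.40702, O = 0.61053.
SiO2 (M=60.083): mol = 0.60383; Si = 0.60383, O = 1.20766.
ΣO = 2.42327; factor = 12/ΣO = 4.95199.
Mn apfu = 0.40938 × 4.95199 = 2.027.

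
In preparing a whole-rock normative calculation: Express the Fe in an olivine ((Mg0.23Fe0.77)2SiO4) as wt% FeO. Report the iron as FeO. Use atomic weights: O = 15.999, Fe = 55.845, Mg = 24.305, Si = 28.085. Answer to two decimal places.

Molar mass of (Mg0.23Fe0.77)2SiO4 = 0.46×24.305 + 1.54×55.845 + 1×28.085 + 4×15.999 = 189.263 g/mol.
Each formula unit contains 1.54 Fe, equivalent to 1.54/1 = 1.5400 mol FeO.
M(FeO) = 1×55.845 + 1×15.999 = 71.844 g/mol.
Mass of FeO per formula unit = 1.5400 × 71.844 = 110.640 g.
FeO wt% = 110.640 / 189.263 × 100 = 58.46%.

58.46 wt%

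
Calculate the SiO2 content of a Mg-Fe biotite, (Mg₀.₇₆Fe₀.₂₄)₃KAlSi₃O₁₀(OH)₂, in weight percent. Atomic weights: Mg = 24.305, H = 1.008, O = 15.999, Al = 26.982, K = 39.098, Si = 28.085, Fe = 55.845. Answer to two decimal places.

40.97 wt%

M((Mg₀.₇₆Fe₀.₂₄)₃KAlSi₃O₁₀(OH)₂) = 439.963 g/mol; M(SiO2) = 60.083 g/mol.
Moles SiO2 per formula unit = 3 Si ÷ 1 = 3.0000.
SiO2 fraction = (3.0000 × 60.083) / 439.963 = 180.249/439.963 = 0.4097.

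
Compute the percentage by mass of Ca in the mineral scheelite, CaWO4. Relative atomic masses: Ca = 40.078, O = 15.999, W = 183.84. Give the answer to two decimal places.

13.92 weight percent

Molar mass of CaWO4: 1*40.078 + 1*183.84 + 4*15.999 = 287.914 g/mol.
Mass of Ca per formula unit: 1 × 40.078 = 40.078 g.
Weight fraction Ca = 40.078 / 287.914 = 0.1392.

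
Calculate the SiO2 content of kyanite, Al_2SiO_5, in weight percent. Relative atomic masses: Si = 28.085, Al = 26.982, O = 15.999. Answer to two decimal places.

37.08 wt%

M(Al_2SiO_5) = 162.044 g/mol; M(SiO2) = 60.083 g/mol.
Moles SiO2 per formula unit = 1 Si ÷ 1 = 1.0000.
SiO2 fraction = (1.0000 × 60.083) / 162.044 = 60.083/162.044 = 0.3708.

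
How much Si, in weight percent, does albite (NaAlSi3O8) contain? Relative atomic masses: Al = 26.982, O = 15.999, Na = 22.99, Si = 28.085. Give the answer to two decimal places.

M(NaAlSi3O8) = 262.219 g/mol.
Si contributes 3 × 28.085 = 84.255 g per mole.
84.255/262.219 = 0.3213 → 32.13%.

32.13 weight percent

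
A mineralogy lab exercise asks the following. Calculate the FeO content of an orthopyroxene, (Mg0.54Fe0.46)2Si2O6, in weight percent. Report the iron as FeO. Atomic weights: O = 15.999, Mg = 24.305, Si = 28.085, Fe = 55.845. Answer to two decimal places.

28.76 wt%

M((Mg0.54Fe0.46)2Si2O6) = 229.791 g/mol; M(FeO) = 71.844 g/mol.
Moles FeO per formula unit = 0.92 Fe ÷ 1 = 0.9200.
FeO fraction = (0.9200 × 71.844) / 229.791 = 66.096/229.791 = 0.2876.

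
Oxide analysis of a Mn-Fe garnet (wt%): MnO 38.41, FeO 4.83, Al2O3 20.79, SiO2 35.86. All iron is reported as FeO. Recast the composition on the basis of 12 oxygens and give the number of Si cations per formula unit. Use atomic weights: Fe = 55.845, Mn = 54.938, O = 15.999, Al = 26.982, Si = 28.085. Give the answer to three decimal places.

MnO: 38.41/70.937 = 0.54147 mol → 0.54147 mol Mn, 0.54147 mol O.
FeO: 4.83/71.844 = 0.06723 mol → 0.06723 mol Fe, 0.06723 mol O.
Al2O3: 20.79/101.961 = 0.20390 mol → 0.40780 mol Al, 0.61170 mol O.
SiO2: 35.86/60.083 = 0.59684 mol → 0.59684 mol Si, 1.19368 mol O.
Total oxygen = 2.41408 mol. Normalization factor = 12/2.41408 = 4.97084.
Si per 12 O = 0.59684 × 4.97084 = 2.967.

2.967 Si apfu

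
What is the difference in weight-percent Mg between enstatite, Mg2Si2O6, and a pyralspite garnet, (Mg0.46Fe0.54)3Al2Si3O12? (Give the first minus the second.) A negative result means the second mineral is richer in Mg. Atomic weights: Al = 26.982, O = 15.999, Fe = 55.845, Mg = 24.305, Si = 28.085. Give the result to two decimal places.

16.83 percentage points

M(Mg2Si2O6) = 200.774 g/mol, so wt% Mg = 48.610/200.774 × 100 = 24.21%.
M((Mg0.46Fe0.54)3Al2Si3O12) = 454.217 g/mol, so wt% Mg = 33.541/454.217 × 100 = 7.38%.
24.21 − 7.38 = 16.83 pp.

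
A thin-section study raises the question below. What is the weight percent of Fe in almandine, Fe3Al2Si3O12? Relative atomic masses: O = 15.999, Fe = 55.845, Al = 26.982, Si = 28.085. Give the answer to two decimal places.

33.66 weight percent

Formula mass = 3×55.845 + 2×26.982 + 3×28.085 + 12×15.999 = 497.742 g/mol, of which 167.535 g is Fe.
So Fe makes up 167.535/497.742 = 0.3366 of the mass, i.e. 33.66%.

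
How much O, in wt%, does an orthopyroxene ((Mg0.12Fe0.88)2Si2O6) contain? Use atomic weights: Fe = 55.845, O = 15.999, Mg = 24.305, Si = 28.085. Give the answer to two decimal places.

37.46 wt%

Molar mass of (Mg0.12Fe0.88)2Si2O6: 0.24*24.305 + 1.76*55.845 + 2*28.085 + 6*15.999 = 256.284 g/mol.
Mass of O per formula unit: 6 × 15.999 = 95.994 g.
Weight fraction O = 95.994 / 256.284 = 0.3746.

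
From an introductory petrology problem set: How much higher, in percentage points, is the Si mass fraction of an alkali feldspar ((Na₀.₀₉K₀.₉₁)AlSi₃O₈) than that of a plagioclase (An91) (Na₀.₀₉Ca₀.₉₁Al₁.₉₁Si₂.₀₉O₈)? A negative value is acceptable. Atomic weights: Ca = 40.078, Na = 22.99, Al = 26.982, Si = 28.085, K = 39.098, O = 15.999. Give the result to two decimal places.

9.22 percentage points

Si in (Na₀.₀₉K₀.₉₁)AlSi₃O₈: molar mass 276.877 g/mol; 3×28.085 = 84.255 g → 30.43 wt%.
Si in Na₀.₀₉Ca₀.₉₁Al₁.₉₁Si₂.₀₉O₈: molar mass 276.765 g/mol; 2.09×28.085 = 58.698 g → 21.21 wt%.
Difference = 30.43 − 21.21 = 9.22 percentage points.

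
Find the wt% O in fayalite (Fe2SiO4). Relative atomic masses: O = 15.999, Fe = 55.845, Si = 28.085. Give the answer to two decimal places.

Molar mass of Fe2SiO4: 2×55.845 + 1×28.085 + 4×15.999 = 203.771 g/mol.
Mass of O per formula unit: 4 × 15.999 = 63.996 g.
Weight fraction O = 63.996 / 203.771 = 0.3141.

31.41 weight percent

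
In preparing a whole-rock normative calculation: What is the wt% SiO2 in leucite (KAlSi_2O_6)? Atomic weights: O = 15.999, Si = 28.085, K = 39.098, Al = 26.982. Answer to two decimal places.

55.06 wt%

Formula mass = 218.244 g/mol.
2 Si → 2.0000 mol SiO2 per formula unit; M(SiO2) = 60.083, so SiO2 mass = 120.166 g.
120.166/218.244 × 100 = 55.06 wt%.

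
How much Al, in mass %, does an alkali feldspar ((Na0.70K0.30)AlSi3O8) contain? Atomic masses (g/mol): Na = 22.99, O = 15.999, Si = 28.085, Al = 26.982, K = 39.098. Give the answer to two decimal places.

Formula mass = 0.70*22.99 + 0.30*39.098 + 1*26.982 + 3*28.085 + 8*15.999 = 267.051 g/mol, of which 26.982 g is Al.
So Al makes up 26.982/267.051 = 0.1010 of the mass, i.e. 10.10%.

10.10 mass %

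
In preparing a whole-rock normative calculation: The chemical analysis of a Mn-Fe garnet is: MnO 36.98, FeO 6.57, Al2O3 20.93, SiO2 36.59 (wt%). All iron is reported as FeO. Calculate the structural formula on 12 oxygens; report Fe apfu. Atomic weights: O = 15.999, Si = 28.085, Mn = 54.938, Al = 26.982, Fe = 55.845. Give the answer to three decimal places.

0.449 Fe apfu

36.98 wt% MnO ÷ 70.937 g/mol = 0.52131 mol, giving 0.52131 Mn and 0.52131 O.
6.57 wt% FeO ÷ 71.844 g/mol = 0.09145 mol, giving 0.09145 Fe and 0.09145 O.
20.93 wt% Al2O3 ÷ 101.961 g/mol = 0.20527 mol, giving 0.41054 Al and 0.61581 O.
36.59 wt% SiO2 ÷ 60.083 g/mol = 0.60899 mol, giving 0.60899 Si and 1.21798 O.
Oxygen sums to 2.44655; scaling by 12/2.44655 = 4.90487 puts the formula on 12 O.
Fe: 0.09145 × 4.90487 = 0.449 atoms per formula unit.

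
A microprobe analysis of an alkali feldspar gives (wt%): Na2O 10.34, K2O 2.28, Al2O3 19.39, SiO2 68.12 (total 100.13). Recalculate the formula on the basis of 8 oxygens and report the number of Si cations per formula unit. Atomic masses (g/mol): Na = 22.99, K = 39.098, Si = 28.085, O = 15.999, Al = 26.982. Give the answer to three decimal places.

Na2O (M=61.979): mol = 0.16683; Na = 0.33366, O = 0.16683.
K2O (M=94.195): mol = 0.02421; K = 0.04842, O = 0.02421.
Al2O3 (M=101.961): mol = 0.19017; Al = 0.38034, O = 0.57051.
SiO2 (M=60.083): mol = 1.13376; Si = 1.13376, O = 2.26752.
ΣO = 3.02907; factor = 8/ΣO = 2.64107.
Si apfu = 1.13376 × 2.64107 = 2.994.

2.994 Si apfu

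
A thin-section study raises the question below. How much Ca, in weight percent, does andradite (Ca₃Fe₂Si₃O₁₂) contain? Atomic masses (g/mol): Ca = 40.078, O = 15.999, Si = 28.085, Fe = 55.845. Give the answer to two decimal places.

23.66 weight percent

Molar mass of Ca₃Fe₂Si₃O₁₂: 3*40.078 + 2*55.845 + 3*28.085 + 12*15.999 = 508.167 g/mol.
Mass of Ca per formula unit: 3 × 40.078 = 120.234 g.
Weight fraction Ca = 120.234 / 508.167 = 0.2366.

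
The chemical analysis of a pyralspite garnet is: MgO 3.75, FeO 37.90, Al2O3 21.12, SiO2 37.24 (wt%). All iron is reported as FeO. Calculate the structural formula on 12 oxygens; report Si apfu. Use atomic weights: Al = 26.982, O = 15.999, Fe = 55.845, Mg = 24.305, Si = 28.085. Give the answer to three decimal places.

2.997 Si apfu

MgO: 3.75/40.304 = 0.09304 mol → 0.09304 mol Mg, 0.09304 mol O.
FeO: 37.90/71.844 = 0.52753 mol → 0.52753 mol Fe, 0.52753 mol O.
Al2O3: 21.12/101.961 = 0.20714 mol → 0.41428 mol Al, 0.62142 mol O.
SiO2: 37.24/60.083 = 0.61981 mol → 0.61981 mol Si, 1.23962 mol O.
Total oxygen = 2.48161 mol. Normalization factor = 12/2.48161 = 4.83557.
Si per 12 O = 0.61981 × 4.83557 = 2.997.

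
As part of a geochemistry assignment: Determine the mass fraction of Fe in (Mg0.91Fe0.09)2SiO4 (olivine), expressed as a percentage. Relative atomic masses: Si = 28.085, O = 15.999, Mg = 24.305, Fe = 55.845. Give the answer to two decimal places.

Formula mass = 1.82·24.305 + 0.18·55.845 + 1·28.085 + 4·15.999 = 146.368 g/mol, of which 10.052 g is Fe.
So Fe makes up 10.052/146.368 = 0.0687 of the mass, i.e. 6.87%.

6.87 wt%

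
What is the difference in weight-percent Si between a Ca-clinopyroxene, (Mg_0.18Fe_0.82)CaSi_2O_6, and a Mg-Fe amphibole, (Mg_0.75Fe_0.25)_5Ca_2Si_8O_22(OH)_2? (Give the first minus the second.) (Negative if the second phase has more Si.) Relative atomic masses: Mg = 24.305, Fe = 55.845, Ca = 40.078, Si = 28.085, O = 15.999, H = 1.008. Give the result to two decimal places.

-3.21 percentage points

M((Mg_0.18Fe_0.82)CaSi_2O_6) = 242.410 g/mol, so wt% Si = 56.170/242.410 × 100 = 23.17%.
M((Mg_0.75Fe_0.25)_5Ca_2Si_8O_22(OH)_2) = 851.778 g/mol, so wt% Si = 224.680/851.778 × 100 = 26.38%.
23.17 − 26.38 = -3.21 pp.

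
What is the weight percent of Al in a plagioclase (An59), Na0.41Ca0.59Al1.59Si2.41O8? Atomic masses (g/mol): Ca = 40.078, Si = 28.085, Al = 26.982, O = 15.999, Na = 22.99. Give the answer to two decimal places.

15.79 mass %

M(Na0.41Ca0.59Al1.59Si2.41O8) = 271.650 g/mol.
Al contributes 1.59 × 26.982 = 42.901 g per mole.
42.901/271.650 = 0.1579 → 15.79%.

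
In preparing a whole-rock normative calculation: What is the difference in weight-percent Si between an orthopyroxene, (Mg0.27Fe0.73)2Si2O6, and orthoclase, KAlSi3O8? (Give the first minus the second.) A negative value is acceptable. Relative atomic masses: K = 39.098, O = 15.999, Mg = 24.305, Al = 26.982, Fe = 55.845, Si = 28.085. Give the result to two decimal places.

-7.51 percentage points

M((Mg0.27Fe0.73)2Si2O6) = 246.822 g/mol, so wt% Si = 56.170/246.822 × 100 = 22.76%.
M(KAlSi3O8) = 278.327 g/mol, so wt% Si = 84.255/278.327 × 100 = 30.27%.
22.76 − 30.27 = -7.51 pp.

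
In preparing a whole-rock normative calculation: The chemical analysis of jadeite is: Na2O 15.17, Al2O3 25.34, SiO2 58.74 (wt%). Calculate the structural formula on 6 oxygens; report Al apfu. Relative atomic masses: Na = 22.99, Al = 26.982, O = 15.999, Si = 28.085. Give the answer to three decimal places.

1.012 Al apfu

Na2O: 15.17/61.979 = 0.24476 mol → 0.48952 mol Na, 0.24476 mol O.
Al2O3: 25.34/101.961 = 0.24853 mol → 0.49706 mol Al, 0.74559 mol O.
SiO2: 58.74/60.083 = 0.97765 mol → 0.97765 mol Si, 1.95530 mol O.
Total oxygen = 2.94565 mol. Normalization factor = 6/2.94565 = 2.03690.
Al per 6 O = 0.49706 × 2.03690 = 1.012.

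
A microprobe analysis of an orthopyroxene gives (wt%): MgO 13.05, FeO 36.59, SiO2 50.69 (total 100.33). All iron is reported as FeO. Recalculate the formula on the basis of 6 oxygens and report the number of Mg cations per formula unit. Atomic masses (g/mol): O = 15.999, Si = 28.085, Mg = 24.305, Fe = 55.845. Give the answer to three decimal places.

MgO: 13.05/40.304 = 0.32379 mol → 0.32379 mol Mg, 0.32379 mol O.
FeO: 36.59/71.844 = 0.50930 mol → 0.50930 mol Fe, 0.50930 mol O.
SiO2: 50.69/60.083 = 0.84367 mol → 0.84367 mol Si, 1.68734 mol O.
Total oxygen = 2.52043 mol. Normalization factor = 6/2.52043 = 2.38055.
Mg per 6 O = 0.32379 × 2.38055 = 0.771.

0.771 Mg apfu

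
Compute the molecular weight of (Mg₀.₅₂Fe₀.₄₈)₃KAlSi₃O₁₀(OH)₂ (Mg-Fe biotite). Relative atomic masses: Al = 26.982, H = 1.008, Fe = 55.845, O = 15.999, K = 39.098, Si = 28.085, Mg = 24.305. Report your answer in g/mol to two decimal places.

462.67 g/mol

M = 1.56(24.305) + 1.44(55.845) + 1(39.098) + 1(26.982) + 3(28.085) + 12(15.999) + 2(1.008)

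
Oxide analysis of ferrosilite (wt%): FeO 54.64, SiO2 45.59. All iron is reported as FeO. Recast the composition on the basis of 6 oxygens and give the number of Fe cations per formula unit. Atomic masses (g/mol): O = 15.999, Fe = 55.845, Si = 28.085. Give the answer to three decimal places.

2.003 Fe apfu

FeO: 54.64/71.844 = 0.76054 mol → 0.76054 mol Fe, 0.76054 mol O.
SiO2: 45.59/60.083 = 0.75878 mol → 0.75878 mol Si, 1.51756 mol O.
Total oxygen = 2.27810 mol. Normalization factor = 6/2.27810 = 2.63377.
Fe per 6 O = 0.76054 × 2.63377 = 2.003.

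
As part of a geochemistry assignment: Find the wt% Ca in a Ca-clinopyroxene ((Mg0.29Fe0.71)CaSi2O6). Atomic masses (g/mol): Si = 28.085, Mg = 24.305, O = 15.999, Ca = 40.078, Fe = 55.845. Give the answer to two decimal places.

Molar mass of (Mg0.29Fe0.71)CaSi2O6: 0.29·24.305 + 0.71·55.845 + 1·40.078 + 2·28.085 + 6·15.999 = 238.940 g/mol.
Mass of Ca per formula unit: 1 × 40.078 = 40.078 g.
Weight fraction Ca = 40.078 / 238.940 = 0.1677.

16.77 mass %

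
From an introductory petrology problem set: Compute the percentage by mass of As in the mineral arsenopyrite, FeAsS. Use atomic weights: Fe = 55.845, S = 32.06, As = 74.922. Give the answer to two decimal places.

Molar mass of FeAsS: 1·55.845 + 1·74.922 + 1·32.06 = 162.827 g/mol.
Mass of As per formula unit: 1 × 74.922 = 74.922 g.
Weight fraction As = 74.922 / 162.827 = 0.4601.

46.01 mass %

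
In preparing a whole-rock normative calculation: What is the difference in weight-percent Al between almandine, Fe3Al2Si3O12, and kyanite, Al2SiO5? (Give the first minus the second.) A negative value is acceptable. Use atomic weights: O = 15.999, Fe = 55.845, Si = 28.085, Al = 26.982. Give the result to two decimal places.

-22.46 percentage points

Al in Fe3Al2Si3O12: molar mass 497.742 g/mol; 2×26.982 = 53.964 g → 10.84 wt%.
Al in Al2SiO5: molar mass 162.044 g/mol; 2×26.982 = 53.964 g → 33.30 wt%.
Difference = 10.84 − 33.30 = -22.46 percentage points.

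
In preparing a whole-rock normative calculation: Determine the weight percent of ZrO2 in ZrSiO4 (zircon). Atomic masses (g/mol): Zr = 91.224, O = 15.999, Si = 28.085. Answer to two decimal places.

Molar mass of ZrSiO4 = 1·91.224 + 1·28.085 + 4·15.999 = 183.305 g/mol.
Each formula unit contains 1 Zr, equivalent to 1/1 = 1.0000 mol ZrO2.
M(ZrO2) = 1×91.224 + 2×15.999 = 123.222 g/mol.
Mass of ZrO2 per formula unit = 1.0000 × 123.222 = 123.222 g.
ZrO2 wt% = 123.222 / 183.305 × 100 = 67.22%.

67.22 wt%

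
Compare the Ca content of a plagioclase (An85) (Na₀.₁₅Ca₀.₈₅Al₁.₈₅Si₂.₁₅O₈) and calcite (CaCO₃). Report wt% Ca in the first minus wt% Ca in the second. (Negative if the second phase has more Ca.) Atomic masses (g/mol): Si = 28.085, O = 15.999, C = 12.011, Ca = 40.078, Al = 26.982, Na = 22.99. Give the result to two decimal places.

Ca in Na₀.₁₅Ca₀.₈₅Al₁.₈₅Si₂.₁₅O₈: molar mass 275.806 g/mol; 0.85×40.078 = 34.066 g → 12.35 wt%.
Ca in CaCO₃: molar mass 100.086 g/mol; 1×40.078 = 40.078 g → 40.04 wt%.
Difference = 12.35 − 40.04 = -27.69 percentage points.

-27.69 percentage points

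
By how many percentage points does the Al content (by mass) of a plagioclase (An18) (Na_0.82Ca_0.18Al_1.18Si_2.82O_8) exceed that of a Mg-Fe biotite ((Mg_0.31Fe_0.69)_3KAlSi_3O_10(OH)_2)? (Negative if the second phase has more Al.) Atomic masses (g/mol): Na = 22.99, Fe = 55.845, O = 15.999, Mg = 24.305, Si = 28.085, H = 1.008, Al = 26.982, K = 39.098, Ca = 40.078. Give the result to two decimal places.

M(Na_0.82Ca_0.18Al_1.18Si_2.82O_8) = 265.096 g/mol, so wt% Al = 31.839/265.096 × 100 = 12.01%.
M((Mg_0.31Fe_0.69)_3KAlSi_3O_10(OH)_2) = 482.542 g/mol, so wt% Al = 26.982/482.542 × 100 = 5.59%.
12.01 − 5.59 = 6.42 pp.

6.42 percentage points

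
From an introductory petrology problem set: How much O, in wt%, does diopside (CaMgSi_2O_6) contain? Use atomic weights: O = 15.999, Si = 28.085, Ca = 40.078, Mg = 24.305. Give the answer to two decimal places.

44.33 wt%

M(CaMgSi_2O_6) = 216.547 g/mol.
O contributes 6 × 15.999 = 95.994 g per mole.
95.994/216.547 = 0.4433 → 44.33%.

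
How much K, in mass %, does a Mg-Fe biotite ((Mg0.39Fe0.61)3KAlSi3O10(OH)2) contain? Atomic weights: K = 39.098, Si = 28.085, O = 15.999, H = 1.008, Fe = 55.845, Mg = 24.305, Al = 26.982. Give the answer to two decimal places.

8.23 mass %

Formula mass = 1.17×24.305 + 1.83×55.845 + 1×39.098 + 1×26.982 + 3×28.085 + 12×15.999 + 2×1.008 = 474.972 g/mol, of which 39.098 g is K.
So K makes up 39.098/474.972 = 0.0823 of the mass, i.e. 8.23%.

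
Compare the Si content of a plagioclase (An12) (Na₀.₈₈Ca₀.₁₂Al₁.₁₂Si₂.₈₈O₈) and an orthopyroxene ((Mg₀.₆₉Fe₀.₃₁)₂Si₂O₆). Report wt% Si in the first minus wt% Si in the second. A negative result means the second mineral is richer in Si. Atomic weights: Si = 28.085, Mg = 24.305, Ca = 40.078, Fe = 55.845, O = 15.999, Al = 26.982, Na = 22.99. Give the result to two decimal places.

5.13 percentage points

Si in Na₀.₈₈Ca₀.₁₂Al₁.₁₂Si₂.₈₈O₈: molar mass 264.137 g/mol; 2.88×28.085 = 80.885 g → 30.62 wt%.
Si in (Mg₀.₆₉Fe₀.₃₁)₂Si₂O₆: molar mass 220.329 g/mol; 2×28.085 = 56.170 g → 25.49 wt%.
Difference = 30.62 − 25.49 = 5.13 percentage points.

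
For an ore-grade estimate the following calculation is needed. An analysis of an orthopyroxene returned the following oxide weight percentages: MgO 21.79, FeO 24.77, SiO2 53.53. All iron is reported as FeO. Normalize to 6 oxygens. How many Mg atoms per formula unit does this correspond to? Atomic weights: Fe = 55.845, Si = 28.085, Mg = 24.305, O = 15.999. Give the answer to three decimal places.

1.216 Mg apfu

MgO (M=40.304): mol = 0.54064; Mg = 0.54064, O = 0.54064.
FeO (M=71.844): mol = 0.34477; Fe = 0.34477, O = 0.34477.
SiO2 (M=60.083): mol = 0.89093; Si = 0.89093, O = 1.78186.
ΣO = 2.66727; factor = 6/ΣO = 2.24949.
Mg apfu = 0.54064 × 2.24949 = 1.216.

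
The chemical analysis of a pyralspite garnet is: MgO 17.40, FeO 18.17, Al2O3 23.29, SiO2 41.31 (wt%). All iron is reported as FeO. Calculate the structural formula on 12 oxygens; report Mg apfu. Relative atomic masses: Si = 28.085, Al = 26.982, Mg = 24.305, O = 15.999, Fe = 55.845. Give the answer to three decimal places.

1.887 Mg apfu

MgO: 17.40/40.304 = 0.43172 mol → 0.43172 mol Mg, 0.43172 mol O.
FeO: 18.17/71.844 = 0.25291 mol → 0.25291 mol Fe, 0.25291 mol O.
Al2O3: 23.29/101.961 = 0.22842 mol → 0.45684 mol Al, 0.68526 mol O.
SiO2: 41.31/60.083 = 0.68755 mol → 0.68755 mol Si, 1.37510 mol O.
Total oxygen = 2.74499 mol. Normalization factor = 12/2.74499 = 4.37160.
Mg per 12 O = 0.43172 × 4.37160 = 1.887.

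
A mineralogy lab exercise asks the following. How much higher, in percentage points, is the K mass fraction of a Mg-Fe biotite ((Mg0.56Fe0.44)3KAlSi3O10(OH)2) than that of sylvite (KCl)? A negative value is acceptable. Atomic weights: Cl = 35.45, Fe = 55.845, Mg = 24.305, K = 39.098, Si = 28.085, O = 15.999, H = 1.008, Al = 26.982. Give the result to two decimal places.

M((Mg0.56Fe0.44)3KAlSi3O10(OH)2) = 458.887 g/mol, so wt% K = 39.098/458.887 × 100 = 8.52%.
M(KCl) = 74.548 g/mol, so wt% K = 39.098/74.548 × 100 = 52.45%.
8.52 − 52.45 = -43.93 pp.

-43.93 percentage points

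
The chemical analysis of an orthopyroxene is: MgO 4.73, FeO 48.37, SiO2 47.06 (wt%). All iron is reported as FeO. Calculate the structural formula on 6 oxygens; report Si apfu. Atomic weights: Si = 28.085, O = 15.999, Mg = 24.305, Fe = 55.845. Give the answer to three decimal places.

MgO: 4.73/40.304 = 0.11736 mol → 0.11736 mol Mg, 0.11736 mol O.
FeO: 48.37/71.844 = 0.67326 mol → 0.67326 mol Fe, 0.67326 mol O.
SiO2: 47.06/60.083 = 0.78325 mol → 0.78325 mol Si, 1.56650 mol O.
Total oxygen = 2.35712 mol. Normalization factor = 6/2.35712 = 2.54548.
Si per 6 O = 0.78325 × 2.54548 = 1.994.

1.994 Si apfu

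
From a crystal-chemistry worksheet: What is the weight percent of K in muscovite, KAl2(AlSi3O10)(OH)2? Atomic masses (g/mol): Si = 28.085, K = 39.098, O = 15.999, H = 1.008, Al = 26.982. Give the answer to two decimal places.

M(KAl2(AlSi3O10)(OH)2) = 398.303 g/mol.
K contributes 1 × 39.098 = 39.098 g per mole.
39.098/398.303 = 0.0982 → 9.82%.

9.82 wt%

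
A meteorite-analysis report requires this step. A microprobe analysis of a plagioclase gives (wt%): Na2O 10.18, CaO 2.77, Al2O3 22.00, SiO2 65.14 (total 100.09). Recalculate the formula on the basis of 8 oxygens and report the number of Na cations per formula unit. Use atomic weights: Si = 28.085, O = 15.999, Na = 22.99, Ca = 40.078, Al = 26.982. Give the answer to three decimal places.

Na2O (M=61.979): mol = 0.16425; Na = 0.32850, O = 0.16425.
CaO (M=56.077): mol = 0.04940; Ca = 0.04940, O = 0.04940.
Al2O3 (M=101.961): mol = 0.21577; Al = 0.43154, O = 0.64731.
SiO2 (M=60.083): mol = 1.08417; Si = 1.08417, O = 2.16834.
ΣO = 3.02930; factor = 8/ΣO = 2.64087.
Na apfu = 0.32850 × 2.64087 = 0.868.

0.868 Na apfu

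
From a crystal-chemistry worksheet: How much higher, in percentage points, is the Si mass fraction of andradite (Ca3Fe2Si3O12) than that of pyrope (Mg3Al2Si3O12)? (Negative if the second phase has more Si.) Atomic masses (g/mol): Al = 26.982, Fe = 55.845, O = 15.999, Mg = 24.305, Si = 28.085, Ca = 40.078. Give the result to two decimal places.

Si in Ca3Fe2Si3O12: molar mass 508.167 g/mol; 3×28.085 = 84.255 g → 16.58 wt%.
Si in Mg3Al2Si3O12: molar mass 403.122 g/mol; 3×28.085 = 84.255 g → 20.90 wt%.
Difference = 16.58 − 20.90 = -4.32 percentage points.

-4.32 percentage points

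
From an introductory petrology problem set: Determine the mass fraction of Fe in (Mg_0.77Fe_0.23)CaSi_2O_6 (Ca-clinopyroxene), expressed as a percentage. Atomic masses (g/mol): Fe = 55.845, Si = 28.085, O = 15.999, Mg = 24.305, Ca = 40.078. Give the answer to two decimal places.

Formula mass = 0.77*24.305 + 0.23*55.845 + 1*40.078 + 2*28.085 + 6*15.999 = 223.801 g/mol, of which 12.844 g is Fe.
So Fe makes up 12.844/223.801 = 0.0574 of the mass, i.e. 5.74%.

5.74 wt%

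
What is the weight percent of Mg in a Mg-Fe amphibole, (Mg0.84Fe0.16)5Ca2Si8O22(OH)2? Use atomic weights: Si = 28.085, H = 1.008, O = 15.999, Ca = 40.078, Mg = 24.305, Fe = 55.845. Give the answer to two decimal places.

Molar mass of (Mg0.84Fe0.16)5Ca2Si8O22(OH)2: 4.20·24.305 + 0.80·55.845 + 2·40.078 + 8·28.085 + 24·15.999 + 2·1.008 = 837.585 g/mol.
Mass of Mg per formula unit: 4.20 × 24.305 = 102.081 g.
Weight fraction Mg = 102.081 / 837.585 = 0.1219.

12.19 weight percent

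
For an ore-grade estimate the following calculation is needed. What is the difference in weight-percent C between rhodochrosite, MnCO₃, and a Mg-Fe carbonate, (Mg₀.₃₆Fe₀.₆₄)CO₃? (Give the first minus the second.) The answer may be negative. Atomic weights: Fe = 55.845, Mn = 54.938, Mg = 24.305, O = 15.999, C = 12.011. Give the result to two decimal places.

-1.04 percentage points

M(MnCO₃) = 114.946 g/mol, so wt% C = 12.011/114.946 × 100 = 10.45%.
M((Mg₀.₃₆Fe₀.₆₄)CO₃) = 104.499 g/mol, so wt% C = 12.011/104.499 × 100 = 11.49%.
10.45 − 11.49 = -1.04 pp.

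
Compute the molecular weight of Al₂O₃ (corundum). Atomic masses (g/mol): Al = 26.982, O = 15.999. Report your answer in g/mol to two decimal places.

M = 2·26.982 + 3·15.999

101.96 g/mol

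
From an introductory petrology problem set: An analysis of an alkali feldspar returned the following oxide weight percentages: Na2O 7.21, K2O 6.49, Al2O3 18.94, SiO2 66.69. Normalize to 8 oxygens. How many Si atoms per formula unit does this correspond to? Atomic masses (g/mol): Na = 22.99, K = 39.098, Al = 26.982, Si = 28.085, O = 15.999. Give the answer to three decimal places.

Na2O: 7.21/61.979 = 0.11633 mol → 0.23266 mol Na, 0.11633 mol O.
K2O: 6.49/94.195 = 0.06890 mol → 0.13780 mol K, 0.06890 mol O.
Al2O3: 18.94/101.961 = 0.18576 mol → 0.37152 mol Al, 0.55728 mol O.
SiO2: 66.69/60.083 = 1.10996 mol → 1.10996 mol Si, 2.21992 mol O.
Total oxygen = 2.96243 mol. Normalization factor = 8/2.96243 = 2.70049.
Si per 8 O = 1.10996 × 2.70049 = 2.997.

2.997 Si apfu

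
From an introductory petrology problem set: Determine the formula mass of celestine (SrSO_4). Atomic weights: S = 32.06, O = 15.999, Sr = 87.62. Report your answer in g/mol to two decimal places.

The formula mass is the sum 1·87.62 + 1·32.06 + 4·15.999.

183.68 g/mol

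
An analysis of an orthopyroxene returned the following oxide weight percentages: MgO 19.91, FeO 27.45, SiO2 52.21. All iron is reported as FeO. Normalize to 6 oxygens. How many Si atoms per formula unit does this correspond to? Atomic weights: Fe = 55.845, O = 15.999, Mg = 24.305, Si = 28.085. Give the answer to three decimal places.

1.995 Si apfu

MgO (M=40.304): mol = 0.49400; Mg = 0.49400, O = 0.49400.
FeO (M=71.844): mol = 0.38208; Fe = 0.38208, O = 0.38208.
SiO2 (M=60.083): mol = 0.86896; Si = 0.86896, O = 1.73792.
ΣO = 2.61400; factor = 6/ΣO = 2.29533.
Si apfu = 0.86896 × 2.29533 = 1.995.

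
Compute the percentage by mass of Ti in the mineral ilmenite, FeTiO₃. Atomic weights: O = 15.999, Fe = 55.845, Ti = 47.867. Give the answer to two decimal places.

M(FeTiO₃) = 151.709 g/mol.
Ti contributes 1 × 47.867 = 47.867 g per mole.
47.867/151.709 = 0.3155 → 31.55%.

31.55 wt%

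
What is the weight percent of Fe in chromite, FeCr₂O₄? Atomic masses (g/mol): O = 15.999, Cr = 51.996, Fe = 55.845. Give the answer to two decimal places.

24.95 wt%

Molar mass of FeCr₂O₄: 1×55.845 + 2×51.996 + 4×15.999 = 223.833 g/mol.
Mass of Fe per formula unit: 1 × 55.845 = 55.845 g.
Weight fraction Fe = 55.845 / 223.833 = 0.2495.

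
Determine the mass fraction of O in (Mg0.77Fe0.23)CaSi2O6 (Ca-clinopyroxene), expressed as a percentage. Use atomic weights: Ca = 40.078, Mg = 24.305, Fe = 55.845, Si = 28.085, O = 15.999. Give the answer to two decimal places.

M((Mg0.77Fe0.23)CaSi2O6) = 223.801 g/mol.
O contributes 6 × 15.999 = 95.994 g per mole.
95.994/223.801 = 0.4289 → 42.89%.

42.89 mass %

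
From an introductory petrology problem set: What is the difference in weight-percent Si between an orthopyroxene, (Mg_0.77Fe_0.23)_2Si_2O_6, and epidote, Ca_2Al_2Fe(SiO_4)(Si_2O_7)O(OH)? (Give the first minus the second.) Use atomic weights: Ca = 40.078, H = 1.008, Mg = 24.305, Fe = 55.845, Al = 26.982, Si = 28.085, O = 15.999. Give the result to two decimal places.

M((Mg_0.77Fe_0.23)_2Si_2O_6) = 215.282 g/mol, so wt% Si = 56.170/215.282 × 100 = 26.09%.
M(Ca_2Al_2Fe(SiO_4)(Si_2O_7)O(OH)) = 483.215 g/mol, so wt% Si = 84.255/483.215 × 100 = 17.44%.
26.09 − 17.44 = 8.65 pp.

8.65 percentage points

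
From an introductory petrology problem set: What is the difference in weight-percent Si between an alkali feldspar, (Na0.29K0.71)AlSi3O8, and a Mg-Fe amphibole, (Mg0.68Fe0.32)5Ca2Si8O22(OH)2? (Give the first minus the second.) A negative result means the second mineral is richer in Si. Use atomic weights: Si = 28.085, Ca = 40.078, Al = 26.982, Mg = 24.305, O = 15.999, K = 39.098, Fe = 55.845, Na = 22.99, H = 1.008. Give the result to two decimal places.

Si in (Na0.29K0.71)AlSi3O8: molar mass 273.656 g/mol; 3×28.085 = 84.255 g → 30.79 wt%.
Si in (Mg0.68Fe0.32)5Ca2Si8O22(OH)2: molar mass 862.817 g/mol; 8×28.085 = 224.680 g → 26.04 wt%.
Difference = 30.79 − 26.04 = 4.75 percentage points.

4.75 percentage points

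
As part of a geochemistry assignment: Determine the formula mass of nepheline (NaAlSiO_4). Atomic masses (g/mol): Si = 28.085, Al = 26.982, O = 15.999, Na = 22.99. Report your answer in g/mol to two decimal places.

142.05 g/mol

Na: 1 × 22.99 = 22.9900
Al: 1 × 26.982 = 26.9820
Si: 1 × 28.085 = 28.0850
O: 4 × 15.999 = 63.9960
Summing the contributions gives the formula mass.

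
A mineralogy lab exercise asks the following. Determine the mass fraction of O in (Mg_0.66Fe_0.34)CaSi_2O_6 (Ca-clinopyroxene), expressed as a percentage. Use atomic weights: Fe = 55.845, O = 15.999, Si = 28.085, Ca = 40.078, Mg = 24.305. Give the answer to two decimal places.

M((Mg_0.66Fe_0.34)CaSi_2O_6) = 227.271 g/mol.
O contributes 6 × 15.999 = 95.994 g per mole.
95.994/227.271 = 0.4224 → 42.24%.

42.24 wt%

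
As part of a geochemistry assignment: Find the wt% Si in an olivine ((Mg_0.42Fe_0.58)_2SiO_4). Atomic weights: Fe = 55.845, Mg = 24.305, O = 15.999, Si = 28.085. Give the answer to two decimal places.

Molar mass of (Mg_0.42Fe_0.58)_2SiO_4: 0.84·24.305 + 1.16·55.845 + 1·28.085 + 4·15.999 = 177.277 g/mol.
Mass of Si per formula unit: 1 × 28.085 = 28.085 g.
Weight fraction Si = 28.085 / 177.277 = 0.1584.

15.84 wt%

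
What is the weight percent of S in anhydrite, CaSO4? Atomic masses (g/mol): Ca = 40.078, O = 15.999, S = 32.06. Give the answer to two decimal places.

Formula mass = 1·40.078 + 1·32.06 + 4·15.999 = 136.134 g/mol, of which 32.060 g is S.
So S makes up 32.060/136.134 = 0.2355 of the mass, i.e. 23.55%.

23.55 wt%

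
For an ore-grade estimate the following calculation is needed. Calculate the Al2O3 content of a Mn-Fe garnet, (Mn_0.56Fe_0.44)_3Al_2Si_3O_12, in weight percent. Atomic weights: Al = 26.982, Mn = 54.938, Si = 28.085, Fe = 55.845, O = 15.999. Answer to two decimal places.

20.55 wt%

Molar mass of (Mn_0.56Fe_0.44)_3Al_2Si_3O_12 = 1.68*54.938 + 1.32*55.845 + 2*26.982 + 3*28.085 + 12*15.999 = 496.218 g/mol.
Each formula unit contains 2 Al, equivalent to 2/2 = 1.0000 mol Al2O3.
M(Al2O3) = 2×26.982 + 3×15.999 = 101.961 g/mol.
Mass of Al2O3 per formula unit = 1.0000 × 101.961 = 101.961 g.
Al2O3 wt% = 101.961 / 496.218 × 100 = 20.55%.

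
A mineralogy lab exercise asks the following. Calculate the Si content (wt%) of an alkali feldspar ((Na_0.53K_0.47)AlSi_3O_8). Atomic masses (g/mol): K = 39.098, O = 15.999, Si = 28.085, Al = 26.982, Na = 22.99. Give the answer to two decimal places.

Formula mass = 0.53×22.99 + 0.47×39.098 + 1×26.982 + 3×28.085 + 8×15.999 = 269.790 g/mol, of which 84.255 g is Si.
So Si makes up 84.255/269.790 = 0.3123 of the mass, i.e. 31.23%.

31.23 wt%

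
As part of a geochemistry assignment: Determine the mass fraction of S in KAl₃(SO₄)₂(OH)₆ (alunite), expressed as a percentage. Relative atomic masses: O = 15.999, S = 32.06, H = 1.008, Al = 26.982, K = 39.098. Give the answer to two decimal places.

15.48 mass %

Molar mass of KAl₃(SO₄)₂(OH)₆: 1×39.098 + 3×26.982 + 2×32.06 + 14×15.999 + 6×1.008 = 414.198 g/mol.
Mass of S per formula unit: 2 × 32.06 = 64.120 g.
Weight fraction S = 64.120 / 414.198 = 0.1548.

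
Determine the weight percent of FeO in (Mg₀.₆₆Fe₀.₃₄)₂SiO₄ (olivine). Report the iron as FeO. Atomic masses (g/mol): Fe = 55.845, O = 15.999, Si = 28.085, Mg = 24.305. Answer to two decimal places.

30.13 wt%

Formula mass = 162.138 g/mol.
0.68 Fe → 0.6800 mol FeO per formula unit; M(FeO) = 71.844, so FeO mass = 48.854 g.
48.854/162.138 × 100 = 30.13 wt%.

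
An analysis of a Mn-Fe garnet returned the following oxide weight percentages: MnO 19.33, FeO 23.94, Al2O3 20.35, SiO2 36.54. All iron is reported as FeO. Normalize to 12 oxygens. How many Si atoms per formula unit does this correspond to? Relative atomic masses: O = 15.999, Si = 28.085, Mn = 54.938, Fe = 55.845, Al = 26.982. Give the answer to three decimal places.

3.015 Si apfu

19.33 wt% MnO ÷ 70.937 g/mol = 0.27250 mol, giving 0.27250 Mn and 0.27250 O.
23.94 wt% FeO ÷ 71.844 g/mol = 0.33322 mol, giving 0.33322 Fe and 0.33322 O.
20.35 wt% Al2O3 ÷ 101.961 g/mol = 0.19959 mol, giving 0.39918 Al and 0.59877 O.
36.54 wt% SiO2 ÷ 60.083 g/mol = 0.60816 mol, giving 0.60816 Si and 1.21632 O.
Oxygen sums to 2.42081; scaling by 12/2.42081 = 4.95702 puts the formula on 12 O.
Si: 0.60816 × 4.95702 = 3.015 atoms per formula unit.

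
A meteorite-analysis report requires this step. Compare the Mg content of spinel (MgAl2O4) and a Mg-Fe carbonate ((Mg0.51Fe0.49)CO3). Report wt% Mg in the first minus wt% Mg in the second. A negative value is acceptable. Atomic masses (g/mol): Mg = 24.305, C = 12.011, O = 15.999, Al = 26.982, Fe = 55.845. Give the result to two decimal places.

4.66 percentage points

Mg in MgAl2O4: molar mass 142.265 g/mol; 1×24.305 = 24.305 g → 17.08 wt%.
Mg in (Mg0.51Fe0.49)CO3: molar mass 99.768 g/mol; 0.51×24.305 = 12.396 g → 12.42 wt%.
Difference = 17.08 − 12.42 = 4.66 percentage points.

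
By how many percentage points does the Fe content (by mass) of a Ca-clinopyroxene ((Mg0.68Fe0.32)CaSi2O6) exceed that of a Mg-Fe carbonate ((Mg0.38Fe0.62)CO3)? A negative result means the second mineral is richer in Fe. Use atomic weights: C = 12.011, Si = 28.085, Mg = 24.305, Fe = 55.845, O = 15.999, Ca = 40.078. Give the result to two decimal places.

-25.45 percentage points

Fe in (Mg0.68Fe0.32)CaSi2O6: molar mass 226.640 g/mol; 0.32×55.845 = 17.870 g → 7.88 wt%.
Fe in (Mg0.38Fe0.62)CO3: molar mass 103.868 g/mol; 0.62×55.845 = 34.624 g → 33.33 wt%.
Difference = 7.88 − 33.33 = -25.45 percentage points.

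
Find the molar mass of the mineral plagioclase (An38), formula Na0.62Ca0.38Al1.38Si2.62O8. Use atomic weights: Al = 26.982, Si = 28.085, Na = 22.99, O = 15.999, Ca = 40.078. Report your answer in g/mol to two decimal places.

268.29 g/mol

M = 0.62*22.99 + 0.38*40.078 + 1.38*26.982 + 2.62*28.085 + 8*15.999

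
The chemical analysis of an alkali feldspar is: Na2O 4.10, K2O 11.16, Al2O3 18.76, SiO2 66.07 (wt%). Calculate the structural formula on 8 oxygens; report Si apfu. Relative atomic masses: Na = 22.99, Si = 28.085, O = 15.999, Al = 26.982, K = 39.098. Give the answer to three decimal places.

Na2O (M=61.979): mol = 0.06615; Na = 0.13230, O = 0.06615.
K2O (M=94.195): mol = 0.11848; K = 0.23696, O = 0.11848.
Al2O3 (M=101.961): mol = 0.18399; Al = 0.36798, O = 0.55197.
SiO2 (M=60.083): mol = 1.09965; Si = 1.09965, O = 2.19930.
ΣO = 2.93590; factor = 8/ΣO = 2.72489.
Si apfu = 1.09965 × 2.72489 = 2.996.

2.996 Si apfu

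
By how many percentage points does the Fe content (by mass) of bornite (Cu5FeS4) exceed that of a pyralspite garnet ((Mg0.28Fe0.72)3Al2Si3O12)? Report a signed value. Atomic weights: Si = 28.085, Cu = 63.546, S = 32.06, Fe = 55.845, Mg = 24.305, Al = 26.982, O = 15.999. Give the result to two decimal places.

-14.47 percentage points

M(Cu5FeS4) = 501.815 g/mol, so wt% Fe = 55.845/501.815 × 100 = 11.13%.
M((Mg0.28Fe0.72)3Al2Si3O12) = 471.248 g/mol, so wt% Fe = 120.625/471.248 × 100 = 25.60%.
11.13 − 25.60 = -14.47 pp.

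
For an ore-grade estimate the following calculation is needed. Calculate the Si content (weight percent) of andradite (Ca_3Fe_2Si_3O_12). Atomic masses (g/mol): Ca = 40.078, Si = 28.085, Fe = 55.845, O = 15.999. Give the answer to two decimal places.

16.58 weight percent

Molar mass of Ca_3Fe_2Si_3O_12: 3×40.078 + 2×55.845 + 3×28.085 + 12×15.999 = 508.167 g/mol.
Mass of Si per formula unit: 3 × 28.085 = 84.255 g.
Weight fraction Si = 84.255 / 508.167 = 0.1658.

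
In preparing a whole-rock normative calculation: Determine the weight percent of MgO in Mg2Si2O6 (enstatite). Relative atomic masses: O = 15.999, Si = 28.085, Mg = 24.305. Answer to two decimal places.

M(Mg2Si2O6) = 200.774 g/mol; M(MgO) = 40.304 g/mol.
Moles MgO per formula unit = 2 Mg ÷ 1 = 2.0000.
MgO fraction = (2.0000 × 40.304) / 200.774 = 80.608/200.774 = 0.4015.

40.15 wt%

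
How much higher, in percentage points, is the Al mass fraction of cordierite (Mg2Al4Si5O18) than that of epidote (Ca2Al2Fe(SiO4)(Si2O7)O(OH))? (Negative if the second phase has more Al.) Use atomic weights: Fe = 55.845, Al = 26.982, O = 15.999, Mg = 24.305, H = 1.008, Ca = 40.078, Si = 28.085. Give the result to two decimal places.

7.28 percentage points

Al in Mg2Al4Si5O18: molar mass 584.945 g/mol; 4×26.982 = 107.928 g → 18.45 wt%.
Al in Ca2Al2Fe(SiO4)(Si2O7)O(OH): molar mass 483.215 g/mol; 2×26.982 = 53.964 g → 11.17 wt%.
Difference = 18.45 − 11.17 = 7.28 percentage points.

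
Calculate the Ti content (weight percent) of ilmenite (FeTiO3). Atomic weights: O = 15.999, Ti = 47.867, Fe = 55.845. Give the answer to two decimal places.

Molar mass of FeTiO3: 1·55.845 + 1·47.867 + 3·15.999 = 151.709 g/mol.
Mass of Ti per formula unit: 1 × 47.867 = 47.867 g.
Weight fraction Ti = 47.867 / 151.709 = 0.3155.

31.55 weight percent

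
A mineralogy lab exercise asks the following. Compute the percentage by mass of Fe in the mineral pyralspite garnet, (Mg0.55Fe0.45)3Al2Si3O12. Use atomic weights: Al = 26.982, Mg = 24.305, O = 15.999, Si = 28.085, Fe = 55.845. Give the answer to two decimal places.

Molar mass of (Mg0.55Fe0.45)3Al2Si3O12: 1.65×24.305 + 1.35×55.845 + 2×26.982 + 3×28.085 + 12×15.999 = 445.701 g/mol.
Mass of Fe per formula unit: 1.35 × 55.845 = 75.391 g.
Weight fraction Fe = 75.391 / 445.701 = 0.1692.

16.92 mass %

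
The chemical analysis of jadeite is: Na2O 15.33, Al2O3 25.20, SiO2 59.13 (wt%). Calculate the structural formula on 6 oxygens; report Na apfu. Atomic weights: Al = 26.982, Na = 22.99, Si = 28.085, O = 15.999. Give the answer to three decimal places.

Na2O: 15.33/61.979 = 0.24734 mol → 0.49468 mol Na, 0.24734 mol O.
Al2O3: 25.20/101.961 = 0.24715 mol → 0.49430 mol Al, 0.74145 mol O.
SiO2: 59.13/60.083 = 0.98414 mol → 0.98414 mol Si, 1.96828 mol O.
Total oxygen = 2.95707 mol. Normalization factor = 6/2.95707 = 2.02904.
Na per 6 O = 0.49468 × 2.02904 = 1.004.

1.004 Na apfu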